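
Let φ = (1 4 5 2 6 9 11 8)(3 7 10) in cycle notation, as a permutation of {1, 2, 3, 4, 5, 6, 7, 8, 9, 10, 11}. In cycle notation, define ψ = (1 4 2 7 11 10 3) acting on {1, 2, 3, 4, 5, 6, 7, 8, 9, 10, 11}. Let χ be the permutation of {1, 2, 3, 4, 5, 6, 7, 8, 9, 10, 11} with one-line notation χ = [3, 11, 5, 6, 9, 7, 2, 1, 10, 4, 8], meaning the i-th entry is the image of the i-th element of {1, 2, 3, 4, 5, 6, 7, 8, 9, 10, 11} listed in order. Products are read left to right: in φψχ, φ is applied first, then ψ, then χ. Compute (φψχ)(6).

(φψχ)(6) = χ(ψ(φ(6))). φ(6) = 9, then ψ(9) = 9, then χ(9) = 10, so the result is 10.

10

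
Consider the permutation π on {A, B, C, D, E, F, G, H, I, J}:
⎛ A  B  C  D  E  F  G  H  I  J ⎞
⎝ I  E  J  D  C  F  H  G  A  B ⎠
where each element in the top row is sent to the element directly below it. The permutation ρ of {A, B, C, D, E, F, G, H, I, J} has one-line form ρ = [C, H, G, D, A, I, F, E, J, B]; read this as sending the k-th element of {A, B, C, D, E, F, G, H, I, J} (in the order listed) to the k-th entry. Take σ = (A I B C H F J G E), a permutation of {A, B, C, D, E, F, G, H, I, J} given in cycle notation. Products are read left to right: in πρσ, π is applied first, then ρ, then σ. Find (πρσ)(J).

Apply the permutations in order: π(J) = B, then ρ(B) = H, then σ(H) = F. So (πρσ)(J) = F.

F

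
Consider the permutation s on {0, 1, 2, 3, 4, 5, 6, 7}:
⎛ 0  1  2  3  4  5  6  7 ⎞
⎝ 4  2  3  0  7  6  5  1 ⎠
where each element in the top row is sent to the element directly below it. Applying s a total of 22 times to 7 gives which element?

0

Tracing 7 → 1 → … returns to 7 after 6 steps, so 7 lies in a 6-cycle (0 4 7 1 2 3).
On a 6-cycle, s^6 is the identity, so s^22 = s^4 there (22 ≡ 4 mod 6).
Stepping 4 places around the cycle: 7 → 1 → 2 → 3 → 0.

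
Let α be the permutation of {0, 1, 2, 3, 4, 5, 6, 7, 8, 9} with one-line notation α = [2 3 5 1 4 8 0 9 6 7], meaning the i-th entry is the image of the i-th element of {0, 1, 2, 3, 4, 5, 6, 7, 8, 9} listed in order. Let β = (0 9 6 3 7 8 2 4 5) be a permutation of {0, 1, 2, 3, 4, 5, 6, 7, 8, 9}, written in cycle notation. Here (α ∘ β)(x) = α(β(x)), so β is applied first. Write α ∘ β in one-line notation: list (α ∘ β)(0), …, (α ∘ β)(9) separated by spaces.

7 3 4 9 8 2 1 6 5 0

(α ∘ β)(x) = α(β(x)). Computing each image: α(β(0)) = α(9) = 7, α(β(1)) = α(1) = 3, α(β(2)) = α(4) = 4, α(β(3)) = α(7) = 9, α(β(4)) = α(5) = 8, α(β(5)) = α(0) = 2, α(β(6)) = α(3) = 1, α(β(7)) = α(8) = 6, α(β(8)) = α(2) = 5, α(β(9)) = α(6) = 0.
Hence α ∘ β = [7 3 4 9 8 2 1 6 5 0].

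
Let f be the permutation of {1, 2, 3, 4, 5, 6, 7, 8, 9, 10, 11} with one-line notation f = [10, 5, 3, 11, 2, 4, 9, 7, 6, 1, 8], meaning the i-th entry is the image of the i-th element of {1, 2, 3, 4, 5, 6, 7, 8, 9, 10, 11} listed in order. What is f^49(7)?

9

Tracing 7 → 9 → … returns to 7 after 6 steps, so 7 lies in a 6-cycle (4, 11, 8, 7, 9, 6).
On a 6-cycle, f^6 is the identity, so f^49 = f^1 there (49 ≡ 1 mod 6).
Advancing 1 step from 7: 7 → 9.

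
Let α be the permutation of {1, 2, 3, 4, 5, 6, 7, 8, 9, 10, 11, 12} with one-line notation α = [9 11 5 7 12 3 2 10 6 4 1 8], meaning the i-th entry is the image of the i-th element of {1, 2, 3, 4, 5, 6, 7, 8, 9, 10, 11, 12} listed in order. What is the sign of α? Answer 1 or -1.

In disjoint-cycle form the cycle lengths are 12.
A cycle is odd iff its length is even; α has 1 even-length cycle, so sgn(α) = (−1)^1 and α is odd.

-1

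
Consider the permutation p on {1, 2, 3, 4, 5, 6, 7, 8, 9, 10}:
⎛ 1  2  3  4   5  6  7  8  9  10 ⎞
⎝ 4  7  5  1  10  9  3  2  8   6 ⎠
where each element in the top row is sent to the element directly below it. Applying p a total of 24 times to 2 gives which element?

Tracing 2 → 7 → … returns to 2 after 8 steps, so 2 lies in an 8-cycle (2, 7, 3, 5, 10, 6, 9, 8).
Powers repeat with period 8 on this cycle, and 24 mod 8 = 0, so p^24(2) = p^0(2).
So p^24(2) = 2.

2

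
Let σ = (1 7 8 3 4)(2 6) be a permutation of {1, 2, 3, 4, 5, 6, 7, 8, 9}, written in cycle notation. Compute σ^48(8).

8 lies in the 5-cycle (1 7 8 3 4).
Since the cycle has length 5, σ^48 acts on it the same as σ^3 (48 mod 5 = 3).
Advancing 3 steps from 8: 8 → 3 → 4 → 1.

1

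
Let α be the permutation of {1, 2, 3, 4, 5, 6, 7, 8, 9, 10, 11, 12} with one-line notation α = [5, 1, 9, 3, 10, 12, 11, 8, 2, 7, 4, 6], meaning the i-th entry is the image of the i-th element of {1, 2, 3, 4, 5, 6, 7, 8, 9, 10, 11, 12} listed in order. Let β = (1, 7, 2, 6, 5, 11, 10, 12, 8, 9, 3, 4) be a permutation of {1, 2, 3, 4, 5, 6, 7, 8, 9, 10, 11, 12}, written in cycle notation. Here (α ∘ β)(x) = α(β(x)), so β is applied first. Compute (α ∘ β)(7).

1

β(7) = 2, then α(2) = 1; composing gives (α ∘ β)(7) = 1.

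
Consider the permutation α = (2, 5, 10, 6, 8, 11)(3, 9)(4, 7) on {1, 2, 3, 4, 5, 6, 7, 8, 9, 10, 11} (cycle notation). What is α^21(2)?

2 lies in the 6-cycle (2, 5, 10, 6, 8, 11).
Powers repeat with period 6 on this cycle, and 21 mod 6 = 3, so α^21(2) = α^3(2).
Advancing 3 steps from 2: 2 → 5 → 10 → 6.

6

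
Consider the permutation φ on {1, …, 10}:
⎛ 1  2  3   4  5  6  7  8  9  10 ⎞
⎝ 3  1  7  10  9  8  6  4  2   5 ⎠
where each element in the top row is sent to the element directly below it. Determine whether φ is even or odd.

In disjoint-cycle form the cycle lengths are 10.
A cycle of length ℓ contributes ℓ−1 transpositions, so φ is a product of 9 transpositions — odd.

odd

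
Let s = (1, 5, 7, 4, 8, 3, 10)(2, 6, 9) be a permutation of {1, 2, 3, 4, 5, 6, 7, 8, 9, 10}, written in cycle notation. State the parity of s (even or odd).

The cycle lengths are 7, 3.
A cycle is odd iff its length is even; s has 0 even-length cycles, so sgn(s) = (−1)^0 and s is even.

even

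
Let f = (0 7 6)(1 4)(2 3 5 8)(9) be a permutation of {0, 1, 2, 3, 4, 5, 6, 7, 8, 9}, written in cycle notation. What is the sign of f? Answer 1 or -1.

1

The cycle lengths are 4, 3, 2, 1.
A cycle of length ℓ contributes ℓ−1 transpositions, so f is a product of 3 + 2 + 1 = 6 transpositions — even.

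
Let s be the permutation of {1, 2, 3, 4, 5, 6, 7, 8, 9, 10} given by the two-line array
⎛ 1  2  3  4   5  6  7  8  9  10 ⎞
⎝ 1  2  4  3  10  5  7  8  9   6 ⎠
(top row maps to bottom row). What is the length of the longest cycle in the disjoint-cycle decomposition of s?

3

Decomposing into disjoint cycles gives (3 4)(5 10 6); the longest has length 3.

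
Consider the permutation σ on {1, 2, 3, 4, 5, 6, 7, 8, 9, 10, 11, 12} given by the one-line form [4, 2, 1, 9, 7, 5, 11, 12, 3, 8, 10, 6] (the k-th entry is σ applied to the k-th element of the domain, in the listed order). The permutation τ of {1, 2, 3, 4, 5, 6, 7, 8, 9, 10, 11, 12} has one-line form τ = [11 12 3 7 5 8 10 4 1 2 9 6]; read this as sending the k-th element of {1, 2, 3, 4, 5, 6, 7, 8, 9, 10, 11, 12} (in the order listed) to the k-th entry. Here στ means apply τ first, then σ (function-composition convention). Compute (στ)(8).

9

(στ)(8) = σ(τ(8)). τ(8) = 4, then σ(4) = 9. So (στ)(8) = 9.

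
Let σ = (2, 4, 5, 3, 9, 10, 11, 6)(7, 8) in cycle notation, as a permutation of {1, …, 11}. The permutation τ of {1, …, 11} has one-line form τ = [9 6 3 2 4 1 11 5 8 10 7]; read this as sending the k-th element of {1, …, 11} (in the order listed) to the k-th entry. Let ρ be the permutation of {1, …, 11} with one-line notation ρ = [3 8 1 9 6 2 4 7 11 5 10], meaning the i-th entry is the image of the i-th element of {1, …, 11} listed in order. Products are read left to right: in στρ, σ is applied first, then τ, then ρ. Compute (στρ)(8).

10

Apply the permutations in order: σ(8) = 7, then τ(7) = 11, then ρ(11) = 10. So (στρ)(8) = 10.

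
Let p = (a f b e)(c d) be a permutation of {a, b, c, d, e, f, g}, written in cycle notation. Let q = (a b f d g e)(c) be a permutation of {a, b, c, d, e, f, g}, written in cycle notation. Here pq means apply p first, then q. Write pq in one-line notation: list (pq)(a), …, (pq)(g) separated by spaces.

d a g c b f e

Chase each element through p then q: a → f → d; b → e → a; c → d → g; d → c → c; e → a → b; f → b → f; g → g → e.
Collecting the images, pq = [d a g c b f e].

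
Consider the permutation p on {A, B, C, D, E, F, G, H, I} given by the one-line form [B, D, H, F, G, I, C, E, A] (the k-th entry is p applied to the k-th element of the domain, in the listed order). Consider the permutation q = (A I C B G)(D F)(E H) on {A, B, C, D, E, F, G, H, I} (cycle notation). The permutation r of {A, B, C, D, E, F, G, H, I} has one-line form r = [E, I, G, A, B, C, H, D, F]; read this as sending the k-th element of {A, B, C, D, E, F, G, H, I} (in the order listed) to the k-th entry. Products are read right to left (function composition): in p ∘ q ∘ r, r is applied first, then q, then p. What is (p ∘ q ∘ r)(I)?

F

Chase I: r(I) = F; q(F) = D; p(D) = F. Hence (p ∘ q ∘ r)(I) = F.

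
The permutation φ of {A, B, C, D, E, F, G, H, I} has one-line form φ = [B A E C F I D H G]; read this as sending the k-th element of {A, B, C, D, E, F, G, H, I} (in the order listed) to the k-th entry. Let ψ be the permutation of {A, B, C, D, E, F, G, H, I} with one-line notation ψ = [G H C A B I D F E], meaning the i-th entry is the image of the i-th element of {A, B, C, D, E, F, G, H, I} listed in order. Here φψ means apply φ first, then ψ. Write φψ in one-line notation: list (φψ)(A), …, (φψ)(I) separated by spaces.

H G B C I E A F D

(φψ)(x) = ψ(φ(x)). Computing each image: ψ(φ(A)) = ψ(B) = H, ψ(φ(B)) = ψ(A) = G, ψ(φ(C)) = ψ(E) = B, ψ(φ(D)) = ψ(C) = C, ψ(φ(E)) = ψ(F) = I, ψ(φ(F)) = ψ(I) = E, ψ(φ(G)) = ψ(D) = A, ψ(φ(H)) = ψ(H) = F, ψ(φ(I)) = ψ(G) = D.
Hence φψ = [H G B C I E A F D].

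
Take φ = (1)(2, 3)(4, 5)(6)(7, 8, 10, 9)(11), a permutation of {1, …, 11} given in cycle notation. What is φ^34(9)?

8

9 lies in the 4-cycle (7, 8, 10, 9).
On a 4-cycle, φ^4 is the identity, so φ^34 = φ^2 there (34 ≡ 2 mod 4).
Advancing 2 steps from 9: 9 → 7 → 8.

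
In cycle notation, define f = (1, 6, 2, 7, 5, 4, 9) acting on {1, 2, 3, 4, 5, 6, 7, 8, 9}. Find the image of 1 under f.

6

Within (1, 6, 2, 7, 5, 4, 9), 1 ↦ 6.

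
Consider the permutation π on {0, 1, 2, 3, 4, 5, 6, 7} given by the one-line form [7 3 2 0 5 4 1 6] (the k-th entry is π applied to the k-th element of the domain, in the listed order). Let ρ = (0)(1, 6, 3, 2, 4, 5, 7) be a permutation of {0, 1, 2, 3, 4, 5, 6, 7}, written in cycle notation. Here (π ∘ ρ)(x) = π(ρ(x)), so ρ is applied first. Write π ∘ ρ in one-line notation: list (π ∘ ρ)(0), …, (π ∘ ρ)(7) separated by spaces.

For each element, apply ρ then π: 0 → 0 → 7; 1 → 6 → 1; 2 → 4 → 5; 3 → 2 → 2; 4 → 5 → 4; 5 → 7 → 6; 6 → 3 → 0; 7 → 1 → 3.
So π ∘ ρ in one-line form is 7 1 5 2 4 6 0 3.

7 1 5 2 4 6 0 3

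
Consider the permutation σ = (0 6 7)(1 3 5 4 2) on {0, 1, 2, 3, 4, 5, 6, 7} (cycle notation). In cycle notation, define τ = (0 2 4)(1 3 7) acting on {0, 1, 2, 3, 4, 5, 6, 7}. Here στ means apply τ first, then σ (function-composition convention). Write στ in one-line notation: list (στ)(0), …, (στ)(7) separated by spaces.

(στ)(x) = σ(τ(x)). Computing each image: σ(τ(0)) = σ(2) = 1, σ(τ(1)) = σ(3) = 5, σ(τ(2)) = σ(4) = 2, σ(τ(3)) = σ(7) = 0, σ(τ(4)) = σ(0) = 6, σ(τ(5)) = σ(5) = 4, σ(τ(6)) = σ(6) = 7, σ(τ(7)) = σ(1) = 3.
Hence στ = [1 5 2 0 6 4 7 3].

1 5 2 0 6 4 7 3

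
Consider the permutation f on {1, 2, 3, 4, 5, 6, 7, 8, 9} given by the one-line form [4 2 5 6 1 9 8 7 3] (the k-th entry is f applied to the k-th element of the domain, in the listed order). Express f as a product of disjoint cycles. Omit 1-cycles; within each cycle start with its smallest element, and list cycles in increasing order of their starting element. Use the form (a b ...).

From 1: 1 → 4 → 6 → 9 → 3 → 5 → 1, closing the cycle (1 4 6 9 3 5).
Continuing from each remaining unvisited element yields (1 4 6 9 3 5)(7 8).

(1 4 6 9 3 5)(7 8)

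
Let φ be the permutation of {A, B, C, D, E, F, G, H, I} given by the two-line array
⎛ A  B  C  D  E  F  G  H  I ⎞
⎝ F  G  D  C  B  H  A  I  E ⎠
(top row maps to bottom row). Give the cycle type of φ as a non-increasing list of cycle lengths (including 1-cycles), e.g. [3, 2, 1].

[7, 2]

The disjoint cycles are (A, F, H, I, E, B, G)(C, D), with lengths 7, 2 in non-increasing order.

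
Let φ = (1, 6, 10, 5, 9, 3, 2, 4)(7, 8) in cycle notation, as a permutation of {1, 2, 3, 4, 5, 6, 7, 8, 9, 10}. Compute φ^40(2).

2

2 lies in the 8-cycle (1, 6, 10, 5, 9, 3, 2, 4).
Powers repeat with period 8 on this cycle, and 40 mod 8 = 0, so φ^40(2) = φ^0(2).
So φ^40(2) = 2.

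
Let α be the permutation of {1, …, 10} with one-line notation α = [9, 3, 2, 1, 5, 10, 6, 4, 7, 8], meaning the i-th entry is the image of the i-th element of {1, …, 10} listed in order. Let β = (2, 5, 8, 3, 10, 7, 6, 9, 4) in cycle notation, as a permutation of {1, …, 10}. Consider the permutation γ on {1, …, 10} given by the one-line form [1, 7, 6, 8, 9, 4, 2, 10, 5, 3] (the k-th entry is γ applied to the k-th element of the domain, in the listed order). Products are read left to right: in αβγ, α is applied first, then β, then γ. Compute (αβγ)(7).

(αβγ)(7) = γ(β(α(7))). α(7) = 6, then β(6) = 9, then γ(9) = 5, so the result is 5.

5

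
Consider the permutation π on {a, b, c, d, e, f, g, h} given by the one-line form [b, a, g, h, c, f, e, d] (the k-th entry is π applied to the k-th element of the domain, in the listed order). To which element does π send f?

f is element number 6 of the domain, and entry number 6 of the one-line form is f, so π(f) = f.

f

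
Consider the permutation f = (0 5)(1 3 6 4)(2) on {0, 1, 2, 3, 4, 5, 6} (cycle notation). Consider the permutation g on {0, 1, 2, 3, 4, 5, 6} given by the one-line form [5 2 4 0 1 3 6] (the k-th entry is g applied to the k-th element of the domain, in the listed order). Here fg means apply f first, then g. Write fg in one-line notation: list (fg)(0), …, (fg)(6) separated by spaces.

3 0 4 6 2 5 1

Chase each element through f then g: 0 → 5 → 3; 1 → 3 → 0; 2 → 2 → 4; 3 → 6 → 6; 4 → 1 → 2; 5 → 0 → 5; 6 → 4 → 1.
Collecting the images, fg = [3 0 4 6 2 5 1].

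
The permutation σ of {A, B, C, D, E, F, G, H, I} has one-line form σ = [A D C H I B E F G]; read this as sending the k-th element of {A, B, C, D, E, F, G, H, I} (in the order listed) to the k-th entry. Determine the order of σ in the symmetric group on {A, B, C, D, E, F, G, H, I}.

Writing σ as disjoint cycles, the cycle lengths are 4, 3, 1, 1.
The order of σ is the least common multiple of its cycle lengths: lcm(4, 3) = 12.

12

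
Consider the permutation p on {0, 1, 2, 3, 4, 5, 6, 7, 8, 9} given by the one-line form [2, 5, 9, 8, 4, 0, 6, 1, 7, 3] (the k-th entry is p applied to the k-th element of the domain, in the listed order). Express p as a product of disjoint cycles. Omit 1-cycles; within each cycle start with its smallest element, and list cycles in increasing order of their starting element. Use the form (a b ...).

(0 2 9 3 8 7 1 5)

Start at 0 and follow images: 0 → 2 → 9 → 3 → 8 → 7 → 1 → 5 → 0, giving the cycle (0 2 9 3 8 7 1 5).
Repeating from the next unused element and collecting all non-trivial cycles gives (0 2 9 3 8 7 1 5).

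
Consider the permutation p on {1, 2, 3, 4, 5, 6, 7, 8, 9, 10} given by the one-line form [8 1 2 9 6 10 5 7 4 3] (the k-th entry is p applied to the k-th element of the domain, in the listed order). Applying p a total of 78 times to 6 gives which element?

7

Tracing 6 → 10 → … returns to 6 after 8 steps, so 6 lies in an 8-cycle (1, 8, 7, 5, 6, 10, 3, 2).
Since the cycle has length 8, p^78 acts on it the same as p^6 (78 mod 8 = 6).
Stepping 6 places around the cycle: 6 → 10 → 3 → 2 → 1 → 8 → 7.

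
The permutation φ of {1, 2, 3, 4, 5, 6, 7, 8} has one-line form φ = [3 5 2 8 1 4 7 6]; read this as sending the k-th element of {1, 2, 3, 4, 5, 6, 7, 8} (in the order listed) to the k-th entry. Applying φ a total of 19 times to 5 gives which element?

Tracing 5 → 1 → … returns to 5 after 4 steps, so 5 lies in a 4-cycle (1, 3, 2, 5).
Since the cycle has length 4, φ^19 acts on it the same as φ^3 (19 mod 4 = 3).
Advancing 3 steps from 5: 5 → 1 → 3 → 2.

2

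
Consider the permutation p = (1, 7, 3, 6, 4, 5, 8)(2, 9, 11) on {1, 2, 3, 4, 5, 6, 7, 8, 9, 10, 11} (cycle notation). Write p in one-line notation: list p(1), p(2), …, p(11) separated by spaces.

7 9 6 5 8 4 3 1 11 10 2

Image by image: 1↦7, 2↦9, 3↦6, 4↦5, 5↦8, 6↦4, 7↦3, 8↦1, 9↦11, 10↦10, 11↦2.
Listing these in domain order gives 7 9 6 5 8 4 3 1 11 10 2.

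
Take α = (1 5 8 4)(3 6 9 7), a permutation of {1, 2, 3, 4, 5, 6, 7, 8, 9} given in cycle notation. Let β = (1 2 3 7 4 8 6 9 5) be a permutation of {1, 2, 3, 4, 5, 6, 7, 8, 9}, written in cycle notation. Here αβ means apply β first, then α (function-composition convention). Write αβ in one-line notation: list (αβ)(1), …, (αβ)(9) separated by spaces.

2 6 3 4 5 7 1 9 8

For each element, apply β then α: 1 → 2 → 2; 2 → 3 → 6; 3 → 7 → 3; 4 → 8 → 4; 5 → 1 → 5; 6 → 9 → 7; 7 → 4 → 1; 8 → 6 → 9; 9 → 5 → 8.
Collecting the images, αβ = [2 6 3 4 5 7 1 9 8].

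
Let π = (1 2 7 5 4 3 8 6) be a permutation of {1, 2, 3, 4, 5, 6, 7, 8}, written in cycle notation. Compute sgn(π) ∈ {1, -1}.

The cycle lengths are 8.
A cycle of length ℓ contributes ℓ−1 transpositions, so π is a product of 7 transpositions — odd.

-1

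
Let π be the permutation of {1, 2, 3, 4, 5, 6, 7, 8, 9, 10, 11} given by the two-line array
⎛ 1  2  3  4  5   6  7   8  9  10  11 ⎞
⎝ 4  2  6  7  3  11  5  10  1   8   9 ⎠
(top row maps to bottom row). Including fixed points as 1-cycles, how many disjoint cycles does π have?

3

The cycle decomposition is (1, 4, 7, 5, 3, 6, 11, 9)(2)(8, 10), which has 3 cycles (counting 1-cycles).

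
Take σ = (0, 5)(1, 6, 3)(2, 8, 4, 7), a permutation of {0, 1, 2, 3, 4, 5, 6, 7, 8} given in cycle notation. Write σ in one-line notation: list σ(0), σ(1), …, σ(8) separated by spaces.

Reading each image from the cycles: 0→5, 1→6, 2→8, 3→1, 4→7, 5→0, 6→3, 7→2, 8→4.
So the one-line form is 5 6 8 1 7 0 3 2 4.

5 6 8 1 7 0 3 2 4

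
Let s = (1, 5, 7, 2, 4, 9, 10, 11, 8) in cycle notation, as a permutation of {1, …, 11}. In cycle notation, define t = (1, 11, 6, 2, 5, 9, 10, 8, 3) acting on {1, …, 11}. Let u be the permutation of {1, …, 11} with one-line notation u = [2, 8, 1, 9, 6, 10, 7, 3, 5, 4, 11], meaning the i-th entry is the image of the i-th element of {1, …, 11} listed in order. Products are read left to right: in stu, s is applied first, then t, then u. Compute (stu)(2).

9

Chase 2: s(2) = 4; t(4) = 4; u(4) = 9. Hence (stu)(2) = 9.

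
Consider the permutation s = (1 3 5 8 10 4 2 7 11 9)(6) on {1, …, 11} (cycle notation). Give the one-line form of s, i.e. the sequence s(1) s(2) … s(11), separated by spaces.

3 7 5 2 8 6 11 10 1 4 9

Image by image: 1→3, 2→7, 3→5, 4→2, 5→8, 6→6, 7→11, 8→10, 9→1, 10→4, 11→9.
So the one-line form is 3 7 5 2 8 6 11 10 1 4 9.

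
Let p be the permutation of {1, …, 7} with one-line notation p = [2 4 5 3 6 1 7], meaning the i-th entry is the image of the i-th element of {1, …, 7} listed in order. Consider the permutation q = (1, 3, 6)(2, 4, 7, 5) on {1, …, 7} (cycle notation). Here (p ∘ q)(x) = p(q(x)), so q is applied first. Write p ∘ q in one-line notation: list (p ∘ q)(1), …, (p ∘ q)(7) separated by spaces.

5 3 1 7 4 2 6

(p ∘ q)(x) = p(q(x)). Computing each image: p(q(1)) = p(3) = 5, p(q(2)) = p(4) = 3, p(q(3)) = p(6) = 1, p(q(4)) = p(7) = 7, p(q(5)) = p(2) = 4, p(q(6)) = p(1) = 2, p(q(7)) = p(5) = 6.
Hence p ∘ q = [5 3 1 7 4 2 6].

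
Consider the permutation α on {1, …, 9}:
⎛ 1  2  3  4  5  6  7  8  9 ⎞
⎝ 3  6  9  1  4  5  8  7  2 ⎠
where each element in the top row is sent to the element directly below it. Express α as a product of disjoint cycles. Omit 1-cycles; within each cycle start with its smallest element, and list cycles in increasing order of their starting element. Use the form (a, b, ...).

(1, 3, 9, 2, 6, 5, 4)(7, 8)

From 1: 1 → 3 → 9 → 2 → 6 → 5 → 4 → 1, closing the cycle (1, 3, 9, 2, 6, 5, 4).
Repeating from the next unused element and collecting all non-trivial cycles gives (1, 3, 9, 2, 6, 5, 4)(7, 8).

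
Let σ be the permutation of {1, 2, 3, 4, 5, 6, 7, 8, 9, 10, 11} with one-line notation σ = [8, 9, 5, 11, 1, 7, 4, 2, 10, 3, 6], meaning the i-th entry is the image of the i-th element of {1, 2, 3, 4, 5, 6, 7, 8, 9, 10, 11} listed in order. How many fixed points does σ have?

0

No element satisfies σ(x) = x, so there are 0 fixed points.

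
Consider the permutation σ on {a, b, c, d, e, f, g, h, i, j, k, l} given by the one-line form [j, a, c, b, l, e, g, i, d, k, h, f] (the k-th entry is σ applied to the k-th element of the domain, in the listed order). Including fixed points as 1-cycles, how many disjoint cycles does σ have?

4

The cycle decomposition is (a j k h i d b)(c)(e l f)(g), which has 4 cycles (counting 1-cycles).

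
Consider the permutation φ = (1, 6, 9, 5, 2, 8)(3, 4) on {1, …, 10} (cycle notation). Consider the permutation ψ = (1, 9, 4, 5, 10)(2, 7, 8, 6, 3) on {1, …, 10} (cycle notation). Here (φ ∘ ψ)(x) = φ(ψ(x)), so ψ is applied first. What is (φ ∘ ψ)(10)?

6

(φ ∘ ψ)(10) = φ(ψ(10)). ψ(10) = 1, then φ(1) = 6. So (φ ∘ ψ)(10) = 6.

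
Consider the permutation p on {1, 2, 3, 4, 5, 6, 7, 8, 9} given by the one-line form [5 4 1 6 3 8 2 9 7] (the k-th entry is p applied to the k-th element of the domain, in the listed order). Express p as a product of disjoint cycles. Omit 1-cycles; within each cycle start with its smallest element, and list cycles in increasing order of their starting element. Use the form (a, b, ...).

(1, 5, 3)(2, 4, 6, 8, 9, 7)

Start at 1 and follow images: 1 → 5 → 3 → 1, giving the cycle (1, 5, 3).
Repeating from the next unused element and collecting all non-trivial cycles gives (1, 5, 3)(2, 4, 6, 8, 9, 7).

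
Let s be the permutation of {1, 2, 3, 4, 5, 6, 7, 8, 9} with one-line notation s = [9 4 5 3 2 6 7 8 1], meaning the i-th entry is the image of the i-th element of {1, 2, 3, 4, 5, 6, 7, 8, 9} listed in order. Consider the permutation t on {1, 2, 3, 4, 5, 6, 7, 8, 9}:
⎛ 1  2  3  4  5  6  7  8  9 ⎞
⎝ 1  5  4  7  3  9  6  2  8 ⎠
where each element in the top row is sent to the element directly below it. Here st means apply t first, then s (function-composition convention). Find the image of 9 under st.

First apply t: t(9) = 8, then s(8) = 8. Thus (st)(9) = 8.

8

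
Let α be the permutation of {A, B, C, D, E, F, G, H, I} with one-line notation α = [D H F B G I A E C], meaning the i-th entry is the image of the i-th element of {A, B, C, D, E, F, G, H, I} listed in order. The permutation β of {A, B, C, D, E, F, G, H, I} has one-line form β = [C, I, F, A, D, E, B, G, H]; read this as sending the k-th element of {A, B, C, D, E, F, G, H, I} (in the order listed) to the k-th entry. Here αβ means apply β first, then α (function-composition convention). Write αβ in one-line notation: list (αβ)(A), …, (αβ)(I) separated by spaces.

(αβ)(x) = α(β(x)). Computing each image: α(β(A)) = α(C) = F, α(β(B)) = α(I) = C, α(β(C)) = α(F) = I, α(β(D)) = α(A) = D, α(β(E)) = α(D) = B, α(β(F)) = α(E) = G, α(β(G)) = α(B) = H, α(β(H)) = α(G) = A, α(β(I)) = α(H) = E.
Hence αβ = [F C I D B G H A E].

F C I D B G H A E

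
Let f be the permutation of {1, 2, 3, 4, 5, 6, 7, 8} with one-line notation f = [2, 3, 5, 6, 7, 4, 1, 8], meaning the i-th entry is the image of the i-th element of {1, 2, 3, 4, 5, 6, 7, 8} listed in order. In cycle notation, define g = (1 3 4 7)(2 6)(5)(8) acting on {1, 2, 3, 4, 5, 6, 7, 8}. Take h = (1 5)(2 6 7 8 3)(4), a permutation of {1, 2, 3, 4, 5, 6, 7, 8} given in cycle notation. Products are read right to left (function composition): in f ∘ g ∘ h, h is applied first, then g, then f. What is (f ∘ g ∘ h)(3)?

Apply the permutations in order: h(3) = 2, then g(2) = 6, then f(6) = 4. So (f ∘ g ∘ h)(3) = 4.

4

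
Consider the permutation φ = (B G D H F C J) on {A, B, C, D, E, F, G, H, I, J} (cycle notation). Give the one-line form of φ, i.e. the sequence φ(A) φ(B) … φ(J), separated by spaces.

A G J H E C D F I B

Image by image: A↦A, B↦G, C↦J, D↦H, E↦E, F↦C, G↦D, H↦F, I↦I, J↦B.
Listing these in domain order gives A G J H E C D F I B.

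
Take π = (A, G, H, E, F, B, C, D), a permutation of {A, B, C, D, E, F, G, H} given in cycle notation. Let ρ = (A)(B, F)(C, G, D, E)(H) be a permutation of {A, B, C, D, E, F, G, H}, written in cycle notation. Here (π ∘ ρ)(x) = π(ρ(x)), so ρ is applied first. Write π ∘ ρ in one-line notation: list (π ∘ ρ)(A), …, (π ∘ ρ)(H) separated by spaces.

G B H F D C A E

For each element, apply ρ then π: A → A → G; B → F → B; C → G → H; D → E → F; E → C → D; F → B → C; G → D → A; H → H → E.
Collecting the images, π ∘ ρ = [G B H F D C A E].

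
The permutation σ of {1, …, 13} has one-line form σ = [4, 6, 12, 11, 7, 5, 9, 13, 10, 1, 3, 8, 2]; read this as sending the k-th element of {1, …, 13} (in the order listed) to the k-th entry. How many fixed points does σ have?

No element satisfies σ(x) = x, so there are 0 fixed points.

0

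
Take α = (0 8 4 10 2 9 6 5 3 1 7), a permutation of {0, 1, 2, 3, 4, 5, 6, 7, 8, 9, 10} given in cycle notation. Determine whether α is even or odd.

even

The cycle lengths are 11.
A cycle is odd iff its length is even; α has 0 even-length cycles, so sgn(α) = (−1)^0 and α is even.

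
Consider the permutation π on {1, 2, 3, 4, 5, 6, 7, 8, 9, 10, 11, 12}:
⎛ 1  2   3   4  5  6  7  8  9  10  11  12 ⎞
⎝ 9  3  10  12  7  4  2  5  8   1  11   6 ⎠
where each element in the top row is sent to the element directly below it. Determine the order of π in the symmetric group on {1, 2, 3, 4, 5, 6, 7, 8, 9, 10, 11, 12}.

24

The disjoint-cycle form of π has cycle lengths 8, 3, 1.
The order of π is the least common multiple of its cycle lengths: lcm(8, 3) = 24.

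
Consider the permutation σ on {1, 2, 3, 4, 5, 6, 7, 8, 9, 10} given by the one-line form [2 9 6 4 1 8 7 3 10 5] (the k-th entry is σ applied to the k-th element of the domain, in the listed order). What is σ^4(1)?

Tracing 1 → 2 → … returns to 1 after 5 steps, so 1 lies in a 5-cycle (1 2 9 10 5).
Advancing 4 steps from 1: 1 → 2 → 9 → 10 → 5.

5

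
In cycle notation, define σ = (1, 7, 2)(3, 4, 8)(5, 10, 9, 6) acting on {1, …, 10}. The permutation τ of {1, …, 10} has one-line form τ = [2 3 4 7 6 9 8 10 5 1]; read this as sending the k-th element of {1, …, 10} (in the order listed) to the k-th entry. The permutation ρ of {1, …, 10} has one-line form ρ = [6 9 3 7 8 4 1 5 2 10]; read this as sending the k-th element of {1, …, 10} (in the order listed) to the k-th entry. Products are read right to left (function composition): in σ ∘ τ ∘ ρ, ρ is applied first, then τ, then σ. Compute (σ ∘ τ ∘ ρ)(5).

Apply the permutations in order: ρ(5) = 8, then τ(8) = 10, then σ(10) = 9. So (σ ∘ τ ∘ ρ)(5) = 9.

9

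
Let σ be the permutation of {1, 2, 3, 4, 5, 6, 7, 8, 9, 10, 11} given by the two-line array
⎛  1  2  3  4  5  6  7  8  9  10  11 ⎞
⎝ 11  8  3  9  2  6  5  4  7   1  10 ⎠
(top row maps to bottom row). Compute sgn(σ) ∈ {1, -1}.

In disjoint-cycle form the cycle lengths are 6, 3, 1, 1.
A cycle of length ℓ contributes ℓ−1 transpositions, so σ is a product of 5 + 2 = 7 transpositions — odd.

-1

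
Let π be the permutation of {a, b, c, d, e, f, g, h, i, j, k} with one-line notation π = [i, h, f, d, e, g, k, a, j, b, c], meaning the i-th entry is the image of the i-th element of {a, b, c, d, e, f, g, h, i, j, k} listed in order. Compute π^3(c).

Tracing c → f → … returns to c after 4 steps, so c lies in a 4-cycle (c f g k).
Advancing 3 steps from c: c → f → g → k.

k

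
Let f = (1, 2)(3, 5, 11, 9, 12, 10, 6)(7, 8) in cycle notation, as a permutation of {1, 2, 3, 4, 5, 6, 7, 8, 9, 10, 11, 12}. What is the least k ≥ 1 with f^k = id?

14

The cycle type of f is (7, 2, 2, 1).
The order of f is the least common multiple of its cycle lengths: lcm(7, 2, 2) = 14.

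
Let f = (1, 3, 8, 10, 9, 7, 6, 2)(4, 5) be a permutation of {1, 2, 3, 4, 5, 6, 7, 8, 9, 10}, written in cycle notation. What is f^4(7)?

3

7 lies in the 8-cycle (1, 3, 8, 10, 9, 7, 6, 2).
Stepping 4 places around the cycle: 7 → 6 → 2 → 1 → 3.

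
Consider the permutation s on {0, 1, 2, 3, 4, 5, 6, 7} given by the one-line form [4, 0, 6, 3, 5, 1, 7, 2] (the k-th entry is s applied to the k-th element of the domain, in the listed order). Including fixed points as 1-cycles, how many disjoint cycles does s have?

3

The cycle decomposition is (0 4 5 1)(2 6 7)(3), which has 3 cycles (counting 1-cycles).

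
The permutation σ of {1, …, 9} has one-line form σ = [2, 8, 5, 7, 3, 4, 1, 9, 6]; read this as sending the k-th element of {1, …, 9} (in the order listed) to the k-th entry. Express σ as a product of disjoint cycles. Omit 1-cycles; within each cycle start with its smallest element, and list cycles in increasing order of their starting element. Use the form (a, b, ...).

(1, 2, 8, 9, 6, 4, 7)(3, 5)

Iterating σ from 1 gives 1 → 2 → 8 → 9 → 6 → 4 → 7 → 1; that is the 7-cycle (1, 2, 8, 9, 6, 4, 7).
Repeating from the next unused element and collecting all non-trivial cycles gives (1, 2, 8, 9, 6, 4, 7)(3, 5).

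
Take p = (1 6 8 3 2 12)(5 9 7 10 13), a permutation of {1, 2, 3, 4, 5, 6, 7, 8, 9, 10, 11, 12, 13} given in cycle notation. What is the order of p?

The cycle type of p is (6, 5, 1, 1).
The order is lcm(6, 5) = 30.

30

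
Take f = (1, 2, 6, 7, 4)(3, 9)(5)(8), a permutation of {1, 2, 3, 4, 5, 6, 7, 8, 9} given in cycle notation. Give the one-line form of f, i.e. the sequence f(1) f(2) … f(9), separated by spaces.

2 6 9 1 5 7 4 8 3

Reading each image from the cycles: 1→2, 2→6, 3→9, 4→1, 5→5, 6→7, 7→4, 8→8, 9→3.
Listing these in domain order gives 2 6 9 1 5 7 4 8 3.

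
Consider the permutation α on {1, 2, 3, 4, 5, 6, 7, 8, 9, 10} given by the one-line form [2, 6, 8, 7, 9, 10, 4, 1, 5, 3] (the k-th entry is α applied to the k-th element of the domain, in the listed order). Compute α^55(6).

Tracing 6 → 10 → … returns to 6 after 6 steps, so 6 lies in a 6-cycle (1 2 6 10 3 8).
On a 6-cycle, α^6 is the identity, so α^55 = α^1 there (55 ≡ 1 mod 6).
Stepping 1 place around the cycle: 6 → 10.

10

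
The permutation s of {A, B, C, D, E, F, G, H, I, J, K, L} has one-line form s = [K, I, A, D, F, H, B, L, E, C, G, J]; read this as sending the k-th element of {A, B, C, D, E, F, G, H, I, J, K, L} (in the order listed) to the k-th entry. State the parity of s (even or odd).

In disjoint-cycle form the cycle lengths are 11, 1.
A cycle of length ℓ contributes ℓ−1 transpositions, so s is a product of 10 transpositions — even.

even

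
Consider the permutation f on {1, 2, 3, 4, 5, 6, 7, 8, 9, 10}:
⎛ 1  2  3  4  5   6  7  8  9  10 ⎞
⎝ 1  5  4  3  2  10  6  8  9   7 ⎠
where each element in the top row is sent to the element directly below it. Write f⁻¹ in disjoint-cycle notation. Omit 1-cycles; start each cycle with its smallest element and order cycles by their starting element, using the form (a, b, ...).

(2, 5)(3, 4)(6, 7, 10)

First write f in disjoint cycles: (2, 5)(3, 4)(6, 10, 7).
The inverse reverses every cycle; in canonical form, f⁻¹ = (2, 5)(3, 4)(6, 7, 10).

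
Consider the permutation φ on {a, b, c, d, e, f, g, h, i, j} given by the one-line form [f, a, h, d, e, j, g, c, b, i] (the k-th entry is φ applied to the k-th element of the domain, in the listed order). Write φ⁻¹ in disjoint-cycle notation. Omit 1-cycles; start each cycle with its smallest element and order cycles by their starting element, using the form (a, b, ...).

(a, b, i, j, f)(c, h)

The cycle decomposition of φ is (a, f, j, i, b)(c, h).
The inverse reverses every cycle; in canonical form, φ⁻¹ = (a, b, i, j, f)(c, h).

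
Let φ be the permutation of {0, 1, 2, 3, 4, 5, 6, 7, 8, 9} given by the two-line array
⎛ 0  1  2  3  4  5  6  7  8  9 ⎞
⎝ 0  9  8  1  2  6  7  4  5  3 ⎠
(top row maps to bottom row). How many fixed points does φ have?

The fixed points (elements with φ(x) = x) are {0}, so there is 1.

1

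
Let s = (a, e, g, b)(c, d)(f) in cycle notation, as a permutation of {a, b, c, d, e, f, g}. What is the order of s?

4

The cycle type of s is (4, 2, 1).
The order of s is the least common multiple of its cycle lengths: lcm(4, 2) = 4.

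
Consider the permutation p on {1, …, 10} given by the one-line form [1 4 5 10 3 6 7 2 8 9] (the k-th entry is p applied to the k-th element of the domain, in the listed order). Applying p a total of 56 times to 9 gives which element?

Tracing 9 → 8 → … returns to 9 after 5 steps, so 9 lies in a 5-cycle (2 4 10 9 8).
Since the cycle has length 5, p^56 acts on it the same as p^1 (56 mod 5 = 1).
Advancing 1 step from 9: 9 → 8.

8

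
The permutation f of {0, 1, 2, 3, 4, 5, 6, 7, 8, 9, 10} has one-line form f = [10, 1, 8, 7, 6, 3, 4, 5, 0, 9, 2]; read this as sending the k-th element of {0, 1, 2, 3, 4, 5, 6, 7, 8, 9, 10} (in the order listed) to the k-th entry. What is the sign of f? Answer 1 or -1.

In disjoint-cycle form the cycle lengths are 4, 3, 2, 1, 1.
A cycle is odd iff its length is even; f has 2 even-length cycles, so sgn(f) = (−1)^2 and f is even.

1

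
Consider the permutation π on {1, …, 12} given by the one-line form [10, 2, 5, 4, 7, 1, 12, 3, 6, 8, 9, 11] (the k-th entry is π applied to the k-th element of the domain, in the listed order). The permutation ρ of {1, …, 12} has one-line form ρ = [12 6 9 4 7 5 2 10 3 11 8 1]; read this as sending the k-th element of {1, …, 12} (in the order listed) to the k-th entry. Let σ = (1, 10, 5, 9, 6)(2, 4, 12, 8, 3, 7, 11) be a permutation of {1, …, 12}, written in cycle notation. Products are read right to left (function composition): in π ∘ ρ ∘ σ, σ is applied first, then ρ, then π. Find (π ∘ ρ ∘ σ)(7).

3

(π ∘ ρ ∘ σ)(7) = π(ρ(σ(7))). σ(7) = 11, then ρ(11) = 8, then π(8) = 3, so the result is 3.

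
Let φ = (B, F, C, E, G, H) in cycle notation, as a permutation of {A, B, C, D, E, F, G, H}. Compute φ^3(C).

C lies in the 6-cycle (B, F, C, E, G, H).
Advancing 3 steps from C: C → E → G → H.

H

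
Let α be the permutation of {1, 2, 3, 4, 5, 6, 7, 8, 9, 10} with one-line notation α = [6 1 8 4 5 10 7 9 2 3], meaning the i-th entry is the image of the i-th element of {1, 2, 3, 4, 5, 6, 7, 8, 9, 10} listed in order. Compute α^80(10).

9

Tracing 10 → 3 → … returns to 10 after 7 steps, so 10 lies in a 7-cycle (1 6 10 3 8 9 2).
Since the cycle has length 7, α^80 acts on it the same as α^3 (80 mod 7 = 3).
Advancing 3 steps from 10: 10 → 3 → 8 → 9.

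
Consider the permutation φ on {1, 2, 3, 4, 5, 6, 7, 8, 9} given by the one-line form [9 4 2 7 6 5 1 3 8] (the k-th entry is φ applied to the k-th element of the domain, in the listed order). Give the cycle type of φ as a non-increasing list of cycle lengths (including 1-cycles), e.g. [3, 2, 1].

[7, 2]

The disjoint cycles are (1, 9, 8, 3, 2, 4, 7)(5, 6), with lengths 7, 2 in non-increasing order.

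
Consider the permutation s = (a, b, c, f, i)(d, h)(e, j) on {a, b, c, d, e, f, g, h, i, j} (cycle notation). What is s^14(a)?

a lies in the 5-cycle (a, b, c, f, i).
On a 5-cycle, s^5 is the identity, so s^14 = s^4 there (14 ≡ 4 mod 5).
Stepping 4 places around the cycle: a → b → c → f → i.

i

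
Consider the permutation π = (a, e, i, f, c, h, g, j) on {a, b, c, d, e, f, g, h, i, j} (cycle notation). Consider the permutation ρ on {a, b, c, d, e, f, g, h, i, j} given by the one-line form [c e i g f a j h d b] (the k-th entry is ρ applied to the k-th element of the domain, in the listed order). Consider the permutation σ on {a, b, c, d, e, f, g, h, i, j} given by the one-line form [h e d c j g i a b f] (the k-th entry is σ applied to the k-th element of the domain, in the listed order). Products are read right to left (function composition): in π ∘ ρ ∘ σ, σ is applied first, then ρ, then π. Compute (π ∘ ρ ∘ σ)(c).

Chase c: σ(c) = d; ρ(d) = g; π(g) = j. Hence (π ∘ ρ ∘ σ)(c) = j.

j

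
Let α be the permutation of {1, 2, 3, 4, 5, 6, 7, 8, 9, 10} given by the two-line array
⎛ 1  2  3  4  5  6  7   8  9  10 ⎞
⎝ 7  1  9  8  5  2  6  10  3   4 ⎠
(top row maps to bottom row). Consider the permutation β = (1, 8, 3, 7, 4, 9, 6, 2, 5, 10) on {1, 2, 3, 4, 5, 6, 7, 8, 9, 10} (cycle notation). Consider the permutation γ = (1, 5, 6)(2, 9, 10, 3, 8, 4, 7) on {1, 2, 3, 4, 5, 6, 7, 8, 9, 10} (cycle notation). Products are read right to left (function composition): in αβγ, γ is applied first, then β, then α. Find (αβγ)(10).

Apply the permutations in order: γ(10) = 3, then β(3) = 7, then α(7) = 6. So (αβγ)(10) = 6.

6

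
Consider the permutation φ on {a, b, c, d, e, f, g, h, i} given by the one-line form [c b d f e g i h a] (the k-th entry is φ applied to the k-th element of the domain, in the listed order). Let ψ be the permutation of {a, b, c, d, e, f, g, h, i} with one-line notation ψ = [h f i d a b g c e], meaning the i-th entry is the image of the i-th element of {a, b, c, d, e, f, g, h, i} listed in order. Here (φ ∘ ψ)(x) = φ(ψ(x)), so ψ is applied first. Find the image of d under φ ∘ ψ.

f

First apply ψ: ψ(d) = d, then φ(d) = f. Thus (φ ∘ ψ)(d) = f.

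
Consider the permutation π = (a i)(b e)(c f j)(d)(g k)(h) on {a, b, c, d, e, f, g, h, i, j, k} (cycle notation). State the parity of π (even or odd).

odd

The cycle lengths are 3, 2, 2, 2, 1, 1.
A cycle of length ℓ contributes ℓ−1 transpositions, so π is a product of 2 + 1 + 1 + 1 = 5 transpositions — odd.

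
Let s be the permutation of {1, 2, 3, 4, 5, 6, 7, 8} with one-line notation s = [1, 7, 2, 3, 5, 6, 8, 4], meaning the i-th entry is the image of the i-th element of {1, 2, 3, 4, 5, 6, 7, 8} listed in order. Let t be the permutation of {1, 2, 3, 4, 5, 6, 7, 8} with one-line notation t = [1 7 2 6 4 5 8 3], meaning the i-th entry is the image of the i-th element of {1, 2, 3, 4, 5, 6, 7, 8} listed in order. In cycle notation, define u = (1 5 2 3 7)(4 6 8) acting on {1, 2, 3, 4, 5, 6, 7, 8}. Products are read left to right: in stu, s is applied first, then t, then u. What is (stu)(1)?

5

Chase 1: s(1) = 1; t(1) = 1; u(1) = 5. Hence (stu)(1) = 5.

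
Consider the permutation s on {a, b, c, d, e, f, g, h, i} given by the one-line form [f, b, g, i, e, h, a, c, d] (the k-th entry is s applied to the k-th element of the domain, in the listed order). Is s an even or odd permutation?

In disjoint-cycle form the cycle lengths are 5, 2, 1, 1.
A cycle is odd iff its length is even; s has 1 even-length cycle, so sgn(s) = (−1)^1 and s is odd.

odd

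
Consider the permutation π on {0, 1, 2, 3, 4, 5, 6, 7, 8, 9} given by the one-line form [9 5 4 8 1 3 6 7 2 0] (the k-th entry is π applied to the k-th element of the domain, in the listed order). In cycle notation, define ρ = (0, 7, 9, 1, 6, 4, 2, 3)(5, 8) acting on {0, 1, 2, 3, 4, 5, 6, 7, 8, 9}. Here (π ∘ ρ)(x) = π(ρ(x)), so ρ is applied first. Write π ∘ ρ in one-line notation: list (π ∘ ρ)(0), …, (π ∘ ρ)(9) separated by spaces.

7 6 8 9 4 2 1 0 3 5

(π ∘ ρ)(x) = π(ρ(x)). Computing each image: π(ρ(0)) = π(7) = 7, π(ρ(1)) = π(6) = 6, π(ρ(2)) = π(3) = 8, π(ρ(3)) = π(0) = 9, π(ρ(4)) = π(2) = 4, π(ρ(5)) = π(8) = 2, π(ρ(6)) = π(4) = 1, π(ρ(7)) = π(9) = 0, π(ρ(8)) = π(5) = 3, π(ρ(9)) = π(1) = 5.
Hence π ∘ ρ = [7 6 8 9 4 2 1 0 3 5].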